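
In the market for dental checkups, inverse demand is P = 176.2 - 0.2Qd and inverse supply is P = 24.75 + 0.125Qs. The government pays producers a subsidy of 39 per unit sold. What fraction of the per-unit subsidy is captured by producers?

Producer share = 5/13

Pre-subsidy: 176.2 - 0.2Q = 24.75 + 0.125Q gives Q* = 466 and P* = 83.
With the subsidy, sellers receive Ps = Pb + 39 for each unit, where Pb is the price buyers pay.
On the curves, Pb = 176.2 - 0.2Q and Ps = 24.75 + 0.125Q; the wedge Ps − Pb = 39 gives 24.75 + 0.125Q − (176.2 - 0.2Q) = 39, so Q' = 586.
Then Pb = 176.2 − 0.2·586 = 59 and Ps = 24.75 + 0.125·586 = 98.
Buyers' price falls by P* − Pb = 83 − 59 = 24; sellers' price rises by Ps − P* = 98 − 83 = 15.
So producers capture 15/39 = 5/13 of each unit of subsidy.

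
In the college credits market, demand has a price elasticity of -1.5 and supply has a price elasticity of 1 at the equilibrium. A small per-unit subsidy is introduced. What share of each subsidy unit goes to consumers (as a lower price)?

Consumer share = 0.4

For a small subsidy around the equilibrium, the benefit split depends on the relative slopes, which at a point are proportional to the elasticities.
Buyer share = εs/(εs + |εd|) = 1/(1 + 1.5) = 0.4; seller share = |εd|/(εs + |εd|) = 0.6.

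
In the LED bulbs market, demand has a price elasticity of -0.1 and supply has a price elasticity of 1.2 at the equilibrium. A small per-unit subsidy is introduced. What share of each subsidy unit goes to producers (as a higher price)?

For a small subsidy around the equilibrium, the benefit split depends on the relative slopes, which at a point are proportional to the elasticities.
Buyer share = εs/(εs + |εd|) = 1.2/(1.2 + 0.1) = 12/13; seller share = |εd|/(εs + |εd|) = 1/13.
So producers capture 1/13 of the subsidy.

Producer share = 1/13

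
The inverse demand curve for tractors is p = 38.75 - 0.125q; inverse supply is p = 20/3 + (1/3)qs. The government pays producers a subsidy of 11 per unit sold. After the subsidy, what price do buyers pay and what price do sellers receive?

Buyers pay 27; sellers receive 38

Pre-subsidy: 38.75 - 0.125q = 20/3 + (1/3)q gives q* = 70 and p* = 30.
With the subsidy, sellers receive ps = pb + 11 for each unit, where pb is the price buyers pay.
On the curves, pb = 38.75 - 0.125q and ps = 20/3 + (1/3)q; the wedge ps − pb = 11 gives 20/3 + (1/3)q − (38.75 - 0.125q) = 11, so q' = 94.
Then pb = 38.75 − 0.125·94 = 27 and ps = 20/3 + (1/3)·94 = 38.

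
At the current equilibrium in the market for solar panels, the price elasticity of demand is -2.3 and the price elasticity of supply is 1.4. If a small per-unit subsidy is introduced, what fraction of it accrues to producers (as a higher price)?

For a small subsidy around the equilibrium, the benefit split depends on the relative slopes, which at a point are proportional to the elasticities.
Buyer share = εs/(εs + |εd|) = 1.4/(1.4 + 2.3) = 14/37; seller share = |εd|/(εs + |εd|) = 23/37.
So producers capture 23/37 of the subsidy.

Producer share = 23/37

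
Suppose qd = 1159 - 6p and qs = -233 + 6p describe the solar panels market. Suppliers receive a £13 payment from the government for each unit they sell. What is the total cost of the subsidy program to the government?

Government cost = £6526

Pre-subsidy: 1159 - 6p = -233 + 6p gives p* = 116, q* = 463.
With the subsidy, sellers receive ps = pb + 13 for each unit, where pb is the price buyers pay.
Supply in terms of pb becomes qs = -233 + 6(pb + 13) = -155 + 6pb. Setting this equal to demand: 1159 - 6pb = -155 + 6pb, so pb = 109.5.
Sellers receive ps = 109.5 + 13 = 122.5; q' = 1159 − 6·109.5 = 502.
Government outlay = subsidy × quantity = 13 × 502 = 6526.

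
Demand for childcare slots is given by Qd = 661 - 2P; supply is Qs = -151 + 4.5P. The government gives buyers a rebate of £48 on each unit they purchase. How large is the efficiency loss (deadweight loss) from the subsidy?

Deadweight loss = 20736/13

Pre-subsidy: 661 - 2P = -151 + 4.5P gives P* = 1624/13, Q* = 5345/13.
With the rebate, buyers effectively pay Pb = Ps − 48, where Ps is the price sellers receive.
Demand in terms of Ps becomes Qd = 661 − 2(Ps − 48) = 757 - 2Ps. Setting this equal to supply: 757 - 2Ps = -151 + 4.5Ps, so Ps = 1816/13.
Buyers pay Pb = 1816/13 − 48 = 1192/13; Q' = -151 + 4.5·(1816/13) = 6209/13.
The subsidy expands output by 6209/13 − 5345/13 = 864/13 past the efficient level; on those units the gap between marginal cost and willingness to pay runs from 0 up to 48.
DWL = ½ × 48 × 864/13 = 20736/13.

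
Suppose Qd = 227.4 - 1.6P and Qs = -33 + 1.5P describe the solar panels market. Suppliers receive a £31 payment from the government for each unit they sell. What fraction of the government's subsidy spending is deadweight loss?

Pre-subsidy: 227.4 - 1.6P = -33 + 1.5P gives P* = 84, Q* = 93.
With the subsidy, sellers receive Ps = Pb + 31 for each unit, where Pb is the price buyers pay.
Supply in terms of Pb becomes Qs = -33 + 1.5(Pb + 31) = 13.5 + 1.5Pb. Setting this equal to demand: 227.4 - 1.6Pb = 13.5 + 1.5Pb, so Pb = 69.
Sellers receive Ps = 69 + 31 = 100; Q' = 227.4 − 1.6·69 = 117.
ΔCS = ½(93 + 117)(84 − 69) = 1575; ΔPS = ½(93 + 117)(100 − 84) = 1680.
Government spending = 31 × 117 = 3627.
DWL = ½ × 31 × (117 − 93) = 372; fraction = 372 / 3627 = 4/39.

DWL / government spending = 4/39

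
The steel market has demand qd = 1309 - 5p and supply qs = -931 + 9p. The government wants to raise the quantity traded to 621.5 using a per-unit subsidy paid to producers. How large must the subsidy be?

Required subsidy s = 35 per unit

At q = 621.5, invert demand for the buyer price: pb = (1309 − 621.5)/5 = 137.5; invert supply for the seller price: ps = (621.5 − (-931))/9 = 172.5.
The subsidy must fill the gap: s = ps − pb = 172.5 − 137.5 = 35.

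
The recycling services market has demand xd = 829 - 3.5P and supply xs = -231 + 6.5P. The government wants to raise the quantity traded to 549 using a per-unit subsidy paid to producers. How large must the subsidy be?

Required subsidy s = 40 per unit

At x = 549, invert demand for the buyer price: Pb = (829 − 549)/3.5 = 80; invert supply for the seller price: Ps = (549 − (-231))/6.5 = 120.
The subsidy must fill the gap: s = Ps − Pb = 120 − 80 = 40.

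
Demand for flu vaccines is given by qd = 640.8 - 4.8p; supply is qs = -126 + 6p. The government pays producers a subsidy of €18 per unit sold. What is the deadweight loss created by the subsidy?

Deadweight loss = €432

Pre-subsidy: 640.8 - 4.8p = -126 + 6p gives p* = 71, q* = 300.
With the subsidy, sellers receive ps = pb + 18 for each unit, where pb is the price buyers pay.
Supply in terms of pb becomes qs = -126 + 6(pb + 18) = -18 + 6pb. Setting this equal to demand: 640.8 - 4.8pb = -18 + 6pb, so pb = 61.
Sellers receive ps = 61 + 18 = 79; q' = 640.8 − 4.8·61 = 348.
The subsidy expands output by 348 − 300 = 48 past the efficient level; on those units the gap between marginal cost and willingness to pay runs from 0 up to 18.
DWL = ½ × 18 × 48 = 432.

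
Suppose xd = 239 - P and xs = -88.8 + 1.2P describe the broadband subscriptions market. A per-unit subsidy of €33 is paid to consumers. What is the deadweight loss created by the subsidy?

Deadweight loss = €297

Pre-subsidy: 239 - P = -88.8 + 1.2P gives P* = 149, x* = 90.
With the rebate, buyers effectively pay Pb = Ps − 33, where Ps is the price sellers receive.
Demand in terms of Ps becomes xd = 239 − 1(Ps − 33) = 272 - Ps. Setting this equal to supply: 272 - Ps = -88.8 + 1.2Ps, so Ps = 164.
Buyers pay Pb = 164 − 33 = 131; x' = -88.8 + 1.2·164 = 108.
The subsidy expands output by 108 − 90 = 18 past the efficient level; on those units the gap between marginal cost and willingness to pay runs from 0 up to 33.
DWL = ½ × 33 × 18 = 297.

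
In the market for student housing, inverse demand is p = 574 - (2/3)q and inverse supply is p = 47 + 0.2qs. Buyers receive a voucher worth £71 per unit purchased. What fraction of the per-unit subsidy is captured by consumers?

Consumer share = 10/13

Pre-subsidy: 574 - (2/3)q = 47 + 0.2q gives q* = 7905/13 and p* = 2192/13.
With the rebate, buyers effectively pay pb = ps − 71, where ps is the price sellers receive.
On the curves, pb = 574 - (2/3)q and ps = 47 + 0.2q; the wedge ps − pb = 71 gives 47 + 0.2q − (574 - (2/3)q) = 71, so q' = 690.
Then pb = 574 − (2/3)·690 = 114 and ps = 47 + 0.2·690 = 185.
Buyers' price falls by p* − pb = 2192/13 − 114 = 710/13; sellers' price rises by ps − p* = 185 − 2192/13 = 213/13.
So consumers capture (710/13)/71 = 10/13 of each unit of subsidy.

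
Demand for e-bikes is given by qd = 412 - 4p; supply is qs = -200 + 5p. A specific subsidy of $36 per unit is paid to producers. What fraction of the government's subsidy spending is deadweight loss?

Pre-subsidy: 412 - 4p = -200 + 5p gives p* = 68, q* = 140.
With the subsidy, sellers receive ps = pb + 36 for each unit, where pb is the price buyers pay.
Supply in terms of pb becomes qs = -200 + 5(pb + 36) = -20 + 5pb. Setting this equal to demand: 412 - 4pb = -20 + 5pb, so pb = 48.
Sellers receive ps = 48 + 36 = 84; q' = 412 − 4·48 = 220.
ΔCS = ½(140 + 220)(68 − 48) = 3600; ΔPS = ½(140 + 220)(84 − 68) = 2880.
Government spending = 36 × 220 = 7920.
DWL = ½ × 36 × (220 − 140) = 1440; fraction = 1440 / 7920 = 2/11.

DWL / government spending = 2/11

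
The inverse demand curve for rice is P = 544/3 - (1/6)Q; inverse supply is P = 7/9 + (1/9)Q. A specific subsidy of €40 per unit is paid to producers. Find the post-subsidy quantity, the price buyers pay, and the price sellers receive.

Pre-subsidy: 544/3 - (1/6)Q = 7/9 + (1/9)Q gives Q* = 650 and P* = 73.
With the subsidy, sellers receive Ps = Pb + 40 for each unit, where Pb is the price buyers pay.
On the curves, Pb = 544/3 - (1/6)Q and Ps = 7/9 + (1/9)Q; the wedge Ps − Pb = 40 gives 7/9 + (1/9)Q − (544/3 - (1/6)Q) = 40, so Q' = 794.
Then Pb = 544/3 − (1/6)·794 = 49 and Ps = 7/9 + (1/9)·794 = 89.

Q' = 794; buyers pay €49; sellers receive €89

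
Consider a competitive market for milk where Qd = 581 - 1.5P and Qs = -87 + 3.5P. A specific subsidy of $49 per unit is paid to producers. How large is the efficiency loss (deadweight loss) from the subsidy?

Pre-subsidy: 581 - 1.5P = -87 + 3.5P gives P* = 133.6, Q* = 380.6.
With the subsidy, sellers receive Ps = Pb + 49 for each unit, where Pb is the price buyers pay.
Supply in terms of Pb becomes Qs = -87 + 3.5(Pb + 49) = 84.5 + 3.5Pb. Setting this equal to demand: 581 - 1.5Pb = 84.5 + 3.5Pb, so Pb = 99.3.
Sellers receive Ps = 99.3 + 49 = 148.3; Q' = 581 − 1.5·99.3 = 432.05.
The subsidy expands output by 432.05 − 380.6 = 51.45 past the efficient level; on those units the gap between marginal cost and willingness to pay runs from 0 up to 49.
DWL = ½ × 49 × 51.45 = 1260.525.

Deadweight loss = $1260.525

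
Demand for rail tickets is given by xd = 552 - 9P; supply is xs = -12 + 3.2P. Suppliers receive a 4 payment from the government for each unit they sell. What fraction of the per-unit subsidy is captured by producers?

Producer share = 45/61

Pre-subsidy: 552 - 9P = -12 + 3.2P gives P* = 2820/61, x* = 8292/61.
With the subsidy, sellers receive Ps = Pb + 4 for each unit, where Pb is the price buyers pay.
Supply in terms of Pb becomes xs = -12 + 3.2(Pb + 4) = 0.8 + 3.2Pb. Setting this equal to demand: 552 - 9Pb = 0.8 + 3.2Pb, so Pb = 2756/61.
Sellers receive Ps = 2756/61 + 4 = 3000/61; x' = 552 − 9·(2756/61) = 8868/61.
Buyers' price falls by P* − Pb = 2820/61 − 2756/61 = 64/61; sellers' price rises by Ps − P* = 3000/61 − 2820/61 = 180/61.
So producers capture (180/61)/4 = 45/61 of each unit of subsidy.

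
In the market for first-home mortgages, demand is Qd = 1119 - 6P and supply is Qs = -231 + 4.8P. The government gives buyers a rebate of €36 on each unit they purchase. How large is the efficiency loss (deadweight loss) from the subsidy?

Deadweight loss = €1728

Pre-subsidy: 1119 - 6P = -231 + 4.8P gives P* = 125, Q* = 369.
With the rebate, buyers effectively pay Pb = Ps − 36, where Ps is the price sellers receive.
Demand in terms of Ps becomes Qd = 1119 − 6(Ps − 36) = 1335 - 6Ps. Setting this equal to supply: 1335 - 6Ps = -231 + 4.8Ps, so Ps = 145.
Buyers pay Pb = 145 − 36 = 109; Q' = -231 + 4.8·145 = 465.
The subsidy expands output by 465 − 369 = 96 past the efficient level; on those units the gap between marginal cost and willingness to pay runs from 0 up to 36.
DWL = ½ × 36 × 96 = 1728.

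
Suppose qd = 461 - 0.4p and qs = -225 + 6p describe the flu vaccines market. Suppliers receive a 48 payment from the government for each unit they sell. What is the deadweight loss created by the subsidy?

Deadweight loss = 432

Pre-subsidy: 461 - 0.4p = -225 + 6p gives p* = 107.1875, q* = 418.125.
With the subsidy, sellers receive ps = pb + 48 for each unit, where pb is the price buyers pay.
Supply in terms of pb becomes qs = -225 + 6(pb + 48) = 63 + 6pb. Setting this equal to demand: 461 - 0.4pb = 63 + 6pb, so pb = 62.1875.
Sellers receive ps = 62.1875 + 48 = 110.1875; q' = 461 − 0.4·62.1875 = 436.125.
The subsidy expands output by 436.125 − 418.125 = 18 past the efficient level; on those units the gap between marginal cost and willingness to pay runs from 0 up to 48.
DWL = ½ × 48 × 18 = 432.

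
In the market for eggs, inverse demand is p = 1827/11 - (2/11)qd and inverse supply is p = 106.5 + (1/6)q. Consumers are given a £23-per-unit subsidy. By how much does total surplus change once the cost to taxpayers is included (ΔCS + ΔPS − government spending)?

Pre-subsidy: 1827/11 - (2/11)q = 106.5 + (1/6)q gives q* = 171 and p* = 135.
With the rebate, buyers effectively pay pb = ps − 23, where ps is the price sellers receive.
On the curves, pb = 1827/11 - (2/11)q and ps = 106.5 + (1/6)q; the wedge ps − pb = 23 gives 106.5 + (1/6)q − (1827/11 - (2/11)q) = 23, so q' = 237.
Then pb = 1827/11 − (2/11)·237 = 123 and ps = 106.5 + (1/6)·237 = 146.
ΔCS = ½(171 + 237)(135 − 123) = 2448; ΔPS = ½(171 + 237)(146 − 135) = 2244.
Government spending = 23 × 237 = 5451.
Net change = 2448 + 2244 − 5451 = -759. The loss equals the DWL triangle ½·23·66.

Net change in total surplus = -£759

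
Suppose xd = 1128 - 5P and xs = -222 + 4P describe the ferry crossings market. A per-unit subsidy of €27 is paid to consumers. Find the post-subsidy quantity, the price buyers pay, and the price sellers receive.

Pre-subsidy: 1128 - 5P = -222 + 4P gives P* = 150, x* = 378.
With the rebate, buyers effectively pay Pb = Ps − 27, where Ps is the price sellers receive.
Demand in terms of Ps becomes xd = 1128 − 5(Ps − 27) = 1263 - 5Ps. Setting this equal to supply: 1263 - 5Ps = -222 + 4Ps, so Ps = 165.
Buyers pay Pb = 165 − 27 = 138; x' = -222 + 4·165 = 438.

x' = 438; buyers pay €138; sellers receive €165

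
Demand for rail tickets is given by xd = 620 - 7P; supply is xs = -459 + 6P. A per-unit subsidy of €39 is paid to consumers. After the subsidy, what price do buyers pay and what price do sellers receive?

Pre-subsidy: 620 - 7P = -459 + 6P gives P* = 83, x* = 39.
With the rebate, buyers effectively pay Pb = Ps − 39, where Ps is the price sellers receive.
Demand in terms of Ps becomes xd = 620 − 7(Ps − 39) = 893 - 7Ps. Setting this equal to supply: 893 - 7Ps = -459 + 6Ps, so Ps = 104.
Buyers pay Pb = 104 − 39 = 65; x' = -459 + 6·104 = 165.

Buyers pay €65; sellers receive €104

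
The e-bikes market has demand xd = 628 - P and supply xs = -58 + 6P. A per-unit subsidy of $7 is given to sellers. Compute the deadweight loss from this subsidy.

Pre-subsidy: 628 - P = -58 + 6P gives P* = 98, x* = 530.
With the subsidy, sellers receive Ps = Pb + 7 for each unit, where Pb is the price buyers pay.
Supply in terms of Pb becomes xs = -58 + 6(Pb + 7) = -16 + 6Pb. Setting this equal to demand: 628 - Pb = -16 + 6Pb, so Pb = 92.
Sellers receive Ps = 92 + 7 = 99; x' = 628 − 1·92 = 536.
The subsidy expands output by 536 − 530 = 6 past the efficient level; on those units the gap between marginal cost and willingness to pay runs from 0 up to 7.
DWL = ½ × 7 × 6 = 21.

Deadweight loss = $21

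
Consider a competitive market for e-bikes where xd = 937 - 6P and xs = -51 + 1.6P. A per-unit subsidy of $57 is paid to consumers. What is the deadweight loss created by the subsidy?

Deadweight loss = $2052

Pre-subsidy: 937 - 6P = -51 + 1.6P gives P* = 130, x* = 157.
With the rebate, buyers effectively pay Pb = Ps − 57, where Ps is the price sellers receive.
Demand in terms of Ps becomes xd = 937 − 6(Ps − 57) = 1279 - 6Ps. Setting this equal to supply: 1279 - 6Ps = -51 + 1.6Ps, so Ps = 175.
Buyers pay Pb = 175 − 57 = 118; x' = -51 + 1.6·175 = 229.
The subsidy expands output by 229 − 157 = 72 past the efficient level; on those units the gap between marginal cost and willingness to pay runs from 0 up to 57.
DWL = ½ × 57 × 72 = 2052.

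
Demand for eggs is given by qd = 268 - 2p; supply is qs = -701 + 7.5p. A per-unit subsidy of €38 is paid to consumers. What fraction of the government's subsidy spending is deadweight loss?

DWL / government spending = 15/62

Pre-subsidy: 268 - 2p = -701 + 7.5p gives p* = 102, q* = 64.
With the rebate, buyers effectively pay pb = ps − 38, where ps is the price sellers receive.
Demand in terms of ps becomes qd = 268 − 2(ps − 38) = 344 - 2ps. Setting this equal to supply: 344 - 2ps = -701 + 7.5ps, so ps = 110.
Buyers pay pb = 110 − 38 = 72; q' = -701 + 7.5·110 = 124.
ΔCS = ½(64 + 124)(102 − 72) = 2820; ΔPS = ½(64 + 124)(110 − 102) = 752.
Government spending = 38 × 124 = 4712.
DWL = ½ × 38 × (124 − 64) = 1140; fraction = 1140 / 4712 = 15/62.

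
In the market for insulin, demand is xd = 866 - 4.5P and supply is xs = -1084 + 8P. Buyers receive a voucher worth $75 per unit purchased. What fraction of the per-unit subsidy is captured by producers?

Pre-subsidy: 866 - 4.5P = -1084 + 8P gives P* = 156, x* = 164.
With the rebate, buyers effectively pay Pb = Ps − 75, where Ps is the price sellers receive.
Demand in terms of Ps becomes xd = 866 − 4.5(Ps − 75) = 1203.5 - 4.5Ps. Setting this equal to supply: 1203.5 - 4.5Ps = -1084 + 8Ps, so Ps = 183.
Buyers pay Pb = 183 − 75 = 108; x' = -1084 + 8·183 = 380.
Buyers' price falls by P* − Pb = 156 − 108 = 48; sellers' price rises by Ps − P* = 183 − 156 = 27.
So producers capture 27/75 = 0.36 of each unit of subsidy.

Producer share = 0.36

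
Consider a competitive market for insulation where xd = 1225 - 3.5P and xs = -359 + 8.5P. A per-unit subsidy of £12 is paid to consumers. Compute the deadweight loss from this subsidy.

Pre-subsidy: 1225 - 3.5P = -359 + 8.5P gives P* = 132, x* = 763.
With the rebate, buyers effectively pay Pb = Ps − 12, where Ps is the price sellers receive.
Demand in terms of Ps becomes xd = 1225 − 3.5(Ps − 12) = 1267 - 3.5Ps. Setting this equal to supply: 1267 - 3.5Ps = -359 + 8.5Ps, so Ps = 135.5.
Buyers pay Pb = 135.5 − 12 = 123.5; x' = -359 + 8.5·135.5 = 792.75.
The subsidy expands output by 792.75 − 763 = 29.75 past the efficient level; on those units the gap between marginal cost and willingness to pay runs from 0 up to 12.
DWL = ½ × 12 × 29.75 = 178.5.

Deadweight loss = £178.5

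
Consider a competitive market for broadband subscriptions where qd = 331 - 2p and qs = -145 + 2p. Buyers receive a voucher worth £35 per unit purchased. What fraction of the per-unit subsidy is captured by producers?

Producer share = 0.5

Pre-subsidy: 331 - 2p = -145 + 2p gives p* = 119, q* = 93.
With the rebate, buyers effectively pay pb = ps − 35, where ps is the price sellers receive.
Demand in terms of ps becomes qd = 331 − 2(ps − 35) = 401 - 2ps. Setting this equal to supply: 401 - 2ps = -145 + 2ps, so ps = 136.5.
Buyers pay pb = 136.5 − 35 = 101.5; q' = -145 + 2·136.5 = 128.
Buyers' price falls by p* − pb = 119 − 101.5 = 17.5; sellers' price rises by ps − p* = 136.5 − 119 = 17.5.
So producers capture 17.5/35 = 0.5 of each unit of subsidy.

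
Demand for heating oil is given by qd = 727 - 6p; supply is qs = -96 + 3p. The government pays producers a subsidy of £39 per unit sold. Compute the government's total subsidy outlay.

Pre-subsidy: 727 - 6p = -96 + 3p gives p* = 823/9, q* = 535/3.
With the subsidy, sellers receive ps = pb + 39 for each unit, where pb is the price buyers pay.
Supply in terms of pb becomes qs = -96 + 3(pb + 39) = 21 + 3pb. Setting this equal to demand: 727 - 6pb = 21 + 3pb, so pb = 706/9.
Sellers receive ps = 706/9 + 39 = 1057/9; q' = 727 − 6·(706/9) = 769/3.
Government outlay = subsidy × quantity = 39 × 769/3 = 9997.

Government cost = £9997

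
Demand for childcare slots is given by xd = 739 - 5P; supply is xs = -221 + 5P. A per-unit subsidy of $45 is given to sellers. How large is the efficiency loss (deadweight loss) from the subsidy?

Deadweight loss = $2531.25

Pre-subsidy: 739 - 5P = -221 + 5P gives P* = 96, x* = 259.
With the subsidy, sellers receive Ps = Pb + 45 for each unit, where Pb is the price buyers pay.
Supply in terms of Pb becomes xs = -221 + 5(Pb + 45) = 4 + 5Pb. Setting this equal to demand: 739 - 5Pb = 4 + 5Pb, so Pb = 73.5.
Sellers receive Ps = 73.5 + 45 = 118.5; x' = 739 − 5·73.5 = 371.5.
The subsidy expands output by 371.5 − 259 = 112.5 past the efficient level; on those units the gap between marginal cost and willingness to pay runs from 0 up to 45.
DWL = ½ × 45 × 112.5 = 2531.25.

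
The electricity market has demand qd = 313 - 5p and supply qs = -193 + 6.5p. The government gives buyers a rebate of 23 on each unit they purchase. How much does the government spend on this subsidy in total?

Government cost = 3634

Pre-subsidy: 313 - 5p = -193 + 6.5p gives p* = 44, q* = 93.
With the rebate, buyers effectively pay pb = ps − 23, where ps is the price sellers receive.
Demand in terms of ps becomes qd = 313 − 5(ps − 23) = 428 - 5ps. Setting this equal to supply: 428 - 5ps = -193 + 6.5ps, so ps = 54.
Buyers pay pb = 54 − 23 = 31; q' = -193 + 6.5·54 = 158.
Government outlay = subsidy × quantity = 23 × 158 = 3634.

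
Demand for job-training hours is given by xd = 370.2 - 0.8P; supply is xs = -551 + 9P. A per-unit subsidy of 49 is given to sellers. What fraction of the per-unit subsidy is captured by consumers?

Consumer share = 45/49

Pre-subsidy: 370.2 - 0.8P = -551 + 9P gives P* = 94, x* = 295.
With the subsidy, sellers receive Ps = Pb + 49 for each unit, where Pb is the price buyers pay.
Supply in terms of Pb becomes xs = -551 + 9(Pb + 49) = -110 + 9Pb. Setting this equal to demand: 370.2 - 0.8Pb = -110 + 9Pb, so Pb = 49.
Sellers receive Ps = 49 + 49 = 98; x' = 370.2 − 0.8·49 = 331.
Buyers' price falls by P* − Pb = 94 − 49 = 45; sellers' price rises by Ps − P* = 98 − 94 = 4.
So consumers capture 45/49 = 45/49 of each unit of subsidy.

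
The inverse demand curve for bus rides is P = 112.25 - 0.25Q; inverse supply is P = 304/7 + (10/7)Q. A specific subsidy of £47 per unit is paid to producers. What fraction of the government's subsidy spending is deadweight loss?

DWL / government spending = 14/69

Pre-subsidy: 112.25 - 0.25Q = 304/7 + (10/7)Q gives Q* = 41 and P* = 102.
With the subsidy, sellers receive Ps = Pb + 47 for each unit, where Pb is the price buyers pay.
On the curves, Pb = 112.25 - 0.25Q and Ps = 304/7 + (10/7)Q; the wedge Ps − Pb = 47 gives 304/7 + (10/7)Q − (112.25 - 0.25Q) = 47, so Q' = 69.
Then Pb = 112.25 − 0.25·69 = 95 and Ps = 304/7 + (10/7)·69 = 142.
ΔCS = ½(41 + 69)(102 − 95) = 385; ΔPS = ½(41 + 69)(142 − 102) = 2200.
Government spending = 47 × 69 = 3243.
DWL = ½ × 47 × (69 − 41) = 658; fraction = 658 / 3243 = 14/69.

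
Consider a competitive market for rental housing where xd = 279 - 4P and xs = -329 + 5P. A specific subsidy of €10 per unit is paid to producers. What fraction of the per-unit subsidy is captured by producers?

Pre-subsidy: 279 - 4P = -329 + 5P gives P* = 608/9, x* = 79/9.
With the subsidy, sellers receive Ps = Pb + 10 for each unit, where Pb is the price buyers pay.
Supply in terms of Pb becomes xs = -329 + 5(Pb + 10) = -279 + 5Pb. Setting this equal to demand: 279 - 4Pb = -279 + 5Pb, so Pb = 62.
Sellers receive Ps = 62 + 10 = 72; x' = 279 − 4·62 = 31.
Buyers' price falls by P* − Pb = 608/9 − 62 = 50/9; sellers' price rises by Ps − P* = 72 − 608/9 = 40/9.
So producers capture (40/9)/10 = 4/9 of each unit of subsidy.

Producer share = 4/9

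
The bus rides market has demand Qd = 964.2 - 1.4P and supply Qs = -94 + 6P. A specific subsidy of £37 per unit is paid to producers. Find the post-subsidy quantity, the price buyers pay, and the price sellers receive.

Pre-subsidy: 964.2 - 1.4P = -94 + 6P gives P* = 143, Q* = 764.
With the subsidy, sellers receive Ps = Pb + 37 for each unit, where Pb is the price buyers pay.
Supply in terms of Pb becomes Qs = -94 + 6(Pb + 37) = 128 + 6Pb. Setting this equal to demand: 964.2 - 1.4Pb = 128 + 6Pb, so Pb = 113.
Sellers receive Ps = 113 + 37 = 150; Q' = 964.2 − 1.4·113 = 806.

Q' = 806; buyers pay £113; sellers receive £150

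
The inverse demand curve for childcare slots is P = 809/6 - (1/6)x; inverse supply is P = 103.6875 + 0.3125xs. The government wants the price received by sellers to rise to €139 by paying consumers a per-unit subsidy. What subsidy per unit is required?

Required subsidy s = €23 per unit

At a seller price of 139, quantity supplied is -331.8 + 3.2·139 = 113.
Buyers absorb 113 only when they pay Pb = 809/6 − (1/6)·113 = 116.
s = Ps − Pb = 139 − 116 = 23.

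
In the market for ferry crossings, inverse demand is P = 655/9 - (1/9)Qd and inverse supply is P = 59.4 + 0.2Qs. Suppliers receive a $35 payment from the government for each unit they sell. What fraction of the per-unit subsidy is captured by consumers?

Consumer share = 5/14

Pre-subsidy: 655/9 - (1/9)Q = 59.4 + 0.2Q gives Q* = 43 and P* = 68.
With the subsidy, sellers receive Ps = Pb + 35 for each unit, where Pb is the price buyers pay.
On the curves, Pb = 655/9 - (1/9)Q and Ps = 59.4 + 0.2Q; the wedge Ps − Pb = 35 gives 59.4 + 0.2Q − (655/9 - (1/9)Q) = 35, so Q' = 155.5.
Then Pb = 655/9 − (1/9)·155.5 = 55.5 and Ps = 59.4 + 0.2·155.5 = 90.5.
Buyers' price falls by P* − Pb = 68 − 55.5 = 12.5; sellers' price rises by Ps − P* = 90.5 − 68 = 22.5.
So consumers capture 12.5/35 = 5/14 of each unit of subsidy.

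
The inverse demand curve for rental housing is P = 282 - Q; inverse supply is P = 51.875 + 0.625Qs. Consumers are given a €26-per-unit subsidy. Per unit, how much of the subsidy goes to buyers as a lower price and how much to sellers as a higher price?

Buyers gain €16 per unit; sellers gain €10 per unit

Pre-subsidy: 282 - Q = 51.875 + 0.625Q gives Q* = 1841/13 and P* = 1825/13.
With the rebate, buyers effectively pay Pb = Ps − 26, where Ps is the price sellers receive.
On the curves, Pb = 282 - Q and Ps = 51.875 + 0.625Q; the wedge Ps − Pb = 26 gives 51.875 + 0.625Q − (282 - Q) = 26, so Q' = 2049/13.
Then Pb = 282 − 1·(2049/13) = 1617/13 and Ps = 51.875 + 0.625·(2049/13) = 1955/13.
Buyers' price falls by P* − Pb = 1825/13 − 1617/13 = 16; sellers' price rises by Ps − P* = 1955/13 − 1825/13 = 10.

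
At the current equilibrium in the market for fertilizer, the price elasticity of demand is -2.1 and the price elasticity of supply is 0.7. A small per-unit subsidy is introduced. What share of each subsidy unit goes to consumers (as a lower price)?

Consumer share = 0.25

For a small subsidy around the equilibrium, the benefit split depends on the relative slopes, which at a point are proportional to the elasticities.
Buyer share = εs/(εs + |εd|) = 0.7/(0.7 + 2.1) = 0.25; seller share = |εd|/(εs + |εd|) = 0.75.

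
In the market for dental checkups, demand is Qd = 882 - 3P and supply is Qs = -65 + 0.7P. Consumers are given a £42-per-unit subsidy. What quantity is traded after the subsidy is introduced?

Pre-subsidy: 882 - 3P = -65 + 0.7P gives P* = 9470/37, Q* = 4224/37.
With the rebate, buyers effectively pay Pb = Ps − 42, where Ps is the price sellers receive.
Demand in terms of Ps becomes Qd = 882 − 3(Ps − 42) = 1008 - 3Ps. Setting this equal to supply: 1008 - 3Ps = -65 + 0.7Ps, so Ps = 290.
Buyers pay Pb = 290 − 42 = 248; Q' = -65 + 0.7·290 = 138.

Q' = 138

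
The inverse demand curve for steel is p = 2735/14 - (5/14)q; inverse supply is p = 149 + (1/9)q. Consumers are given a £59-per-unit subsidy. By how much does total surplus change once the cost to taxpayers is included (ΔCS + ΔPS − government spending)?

Pre-subsidy: 2735/14 - (5/14)q = 149 + (1/9)q gives q* = 99 and p* = 160.
With the rebate, buyers effectively pay pb = ps − 59, where ps is the price sellers receive.
On the curves, pb = 2735/14 - (5/14)q and ps = 149 + (1/9)q; the wedge ps − pb = 59 gives 149 + (1/9)q − (2735/14 - (5/14)q) = 59, so q' = 225.
Then pb = 2735/14 − (5/14)·225 = 115 and ps = 149 + (1/9)·225 = 174.
ΔCS = ½(99 + 225)(160 − 115) = 7290; ΔPS = ½(99 + 225)(174 − 160) = 2268.
Government spending = 59 × 225 = 13275.
Net change = 7290 + 2268 − 13275 = -3717. The loss equals the DWL triangle ½·59·126.

Net change in total surplus = -£3717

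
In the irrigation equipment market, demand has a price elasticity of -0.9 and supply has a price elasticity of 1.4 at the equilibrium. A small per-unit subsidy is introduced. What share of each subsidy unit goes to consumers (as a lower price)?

Consumer share = 14/23

For a small subsidy around the equilibrium, the benefit split depends on the relative slopes, which at a point are proportional to the elasticities.
Buyer share = εs/(εs + |εd|) = 1.4/(1.4 + 0.9) = 14/23; seller share = |εd|/(εs + |εd|) = 9/23.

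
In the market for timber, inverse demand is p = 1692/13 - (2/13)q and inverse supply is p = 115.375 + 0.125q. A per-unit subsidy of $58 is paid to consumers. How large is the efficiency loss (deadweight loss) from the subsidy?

Pre-subsidy: 1692/13 - (2/13)q = 115.375 + 0.125q gives q* = 53 and p* = 122.
With the rebate, buyers effectively pay pb = ps − 58, where ps is the price sellers receive.
On the curves, pb = 1692/13 - (2/13)q and ps = 115.375 + 0.125q; the wedge ps − pb = 58 gives 115.375 + 0.125q − (1692/13 - (2/13)q) = 58, so q' = 261.
Then pb = 1692/13 − (2/13)·261 = 90 and ps = 115.375 + 0.125·261 = 148.
The subsidy expands output by 261 − 53 = 208 past the efficient level; on those units the gap between marginal cost and willingness to pay runs from 0 up to 58.
DWL = ½ × 58 × 208 = 6032.

Deadweight loss = $6032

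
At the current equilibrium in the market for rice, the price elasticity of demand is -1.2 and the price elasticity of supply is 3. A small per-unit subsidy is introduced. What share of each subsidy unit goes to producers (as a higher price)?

For a small subsidy around the equilibrium, the benefit split depends on the relative slopes, which at a point are proportional to the elasticities.
Buyer share = εs/(εs + |εd|) = 3/(3 + 1.2) = 5/7; seller share = |εd|/(εs + |εd|) = 2/7.
So producers capture 2/7 of the subsidy.

Producer share = 2/7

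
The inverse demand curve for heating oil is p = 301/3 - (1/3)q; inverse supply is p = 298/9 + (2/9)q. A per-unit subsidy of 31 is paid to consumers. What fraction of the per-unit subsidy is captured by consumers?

Pre-subsidy: 301/3 - (1/3)q = 298/9 + (2/9)q gives q* = 121 and p* = 60.
With the rebate, buyers effectively pay pb = ps − 31, where ps is the price sellers receive.
On the curves, pb = 301/3 - (1/3)q and ps = 298/9 + (2/9)q; the wedge ps − pb = 31 gives 298/9 + (2/9)q − (301/3 - (1/3)q) = 31, so q' = 176.8.
Then pb = 301/3 − (1/3)·176.8 = 41.4 and ps = 298/9 + (2/9)·176.8 = 72.4.
Buyers' price falls by p* − pb = 60 − 41.4 = 18.6; sellers' price rises by ps − p* = 72.4 − 60 = 12.4.
So consumers capture 18.6/31 = 0.6 of each unit of subsidy.

Consumer share = 0.6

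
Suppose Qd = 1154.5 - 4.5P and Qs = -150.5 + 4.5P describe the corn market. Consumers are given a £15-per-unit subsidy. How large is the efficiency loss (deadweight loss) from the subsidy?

Pre-subsidy: 1154.5 - 4.5P = -150.5 + 4.5P gives P* = 145, Q* = 502.
With the rebate, buyers effectively pay Pb = Ps − 15, where Ps is the price sellers receive.
Demand in terms of Ps becomes Qd = 1154.5 − 4.5(Ps − 15) = 1222 - 4.5Ps. Setting this equal to supply: 1222 - 4.5Ps = -150.5 + 4.5Ps, so Ps = 152.5.
Buyers pay Pb = 152.5 − 15 = 137.5; Q' = -150.5 + 4.5·152.5 = 535.75.
The subsidy expands output by 535.75 − 502 = 33.75 past the efficient level; on those units the gap between marginal cost and willingness to pay runs from 0 up to 15.
DWL = ½ × 15 × 33.75 = 253.125.

Deadweight loss = £253.125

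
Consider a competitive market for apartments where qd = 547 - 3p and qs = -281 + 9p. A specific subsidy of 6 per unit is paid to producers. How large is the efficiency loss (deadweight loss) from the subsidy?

Deadweight loss = 40.5

Pre-subsidy: 547 - 3p = -281 + 9p gives p* = 69, q* = 340.
With the subsidy, sellers receive ps = pb + 6 for each unit, where pb is the price buyers pay.
Supply in terms of pb becomes qs = -281 + 9(pb + 6) = -227 + 9pb. Setting this equal to demand: 547 - 3pb = -227 + 9pb, so pb = 64.5.
Sellers receive ps = 64.5 + 6 = 70.5; q' = 547 − 3·64.5 = 353.5.
The subsidy expands output by 353.5 − 340 = 13.5 past the efficient level; on those units the gap between marginal cost and willingness to pay runs from 0 up to 6.
DWL = ½ × 6 × 13.5 = 40.5.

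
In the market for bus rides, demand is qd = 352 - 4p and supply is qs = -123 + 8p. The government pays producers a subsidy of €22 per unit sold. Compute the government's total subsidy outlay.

Pre-subsidy: 352 - 4p = -123 + 8p gives p* = 475/12, q* = 581/3.
With the subsidy, sellers receive ps = pb + 22 for each unit, where pb is the price buyers pay.
Supply in terms of pb becomes qs = -123 + 8(pb + 22) = 53 + 8pb. Setting this equal to demand: 352 - 4pb = 53 + 8pb, so pb = 299/12.
Sellers receive ps = 299/12 + 22 = 563/12; q' = 352 − 4·(299/12) = 757/3.
Government outlay = subsidy × quantity = 22 × 757/3 = 16654/3.

Government cost = 16654/3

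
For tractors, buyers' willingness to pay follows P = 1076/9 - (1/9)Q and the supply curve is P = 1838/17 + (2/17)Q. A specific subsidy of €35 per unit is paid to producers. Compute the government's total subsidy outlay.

Government cost = €7105

Pre-subsidy: 1076/9 - (1/9)Q = 1838/17 + (2/17)Q gives Q* = 50 and P* = 114.
With the subsidy, sellers receive Ps = Pb + 35 for each unit, where Pb is the price buyers pay.
On the curves, Pb = 1076/9 - (1/9)Q and Ps = 1838/17 + (2/17)Q; the wedge Ps − Pb = 35 gives 1838/17 + (2/17)Q − (1076/9 - (1/9)Q) = 35, so Q' = 203.
Then Pb = 1076/9 − (1/9)·203 = 97 and Ps = 1838/17 + (2/17)·203 = 132.
Government outlay = subsidy × quantity = 35 × 203 = 7105.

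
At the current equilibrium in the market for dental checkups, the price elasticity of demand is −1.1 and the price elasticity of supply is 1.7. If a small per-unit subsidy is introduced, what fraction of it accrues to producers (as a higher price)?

Producer share = 11/28

For a small subsidy around the equilibrium, the benefit split depends on the relative slopes, which at a point are proportional to the elasticities.
Buyer share = εs/(εs + |εd|) = 1.7/(1.7 + 1.1) = 17/28; seller share = |εd|/(εs + |εd|) = 11/28.
So producers capture 11/28 of the subsidy.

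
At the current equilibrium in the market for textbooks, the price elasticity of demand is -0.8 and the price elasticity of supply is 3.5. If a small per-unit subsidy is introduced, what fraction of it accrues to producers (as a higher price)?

Producer share = 8/43

For a small subsidy around the equilibrium, the benefit split depends on the relative slopes, which at a point are proportional to the elasticities.
Buyer share = εs/(εs + |εd|) = 3.5/(3.5 + 0.8) = 35/43; seller share = |εd|/(εs + |εd|) = 8/43.
So producers capture 8/43 of the subsidy.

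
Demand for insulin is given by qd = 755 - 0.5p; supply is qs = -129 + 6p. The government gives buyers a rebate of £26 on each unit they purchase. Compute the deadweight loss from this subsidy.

Deadweight loss = £156

Pre-subsidy: 755 - 0.5p = -129 + 6p gives p* = 136, q* = 687.
With the rebate, buyers effectively pay pb = ps − 26, where ps is the price sellers receive.
Demand in terms of ps becomes qd = 755 − 0.5(ps − 26) = 768 - 0.5ps. Setting this equal to supply: 768 - 0.5ps = -129 + 6ps, so ps = 138.
Buyers pay pb = 138 − 26 = 112; q' = -129 + 6·138 = 699.
The subsidy expands output by 699 − 687 = 12 past the efficient level; on those units the gap between marginal cost and willingness to pay runs from 0 up to 26.
DWL = ½ × 26 × 12 = 156.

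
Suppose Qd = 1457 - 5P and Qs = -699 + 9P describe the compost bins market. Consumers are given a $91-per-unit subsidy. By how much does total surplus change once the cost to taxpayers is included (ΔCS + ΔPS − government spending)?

Pre-subsidy: 1457 - 5P = -699 + 9P gives P* = 154, Q* = 687.
With the rebate, buyers effectively pay Pb = Ps − 91, where Ps is the price sellers receive.
Demand in terms of Ps becomes Qd = 1457 − 5(Ps − 91) = 1912 - 5Ps. Setting this equal to supply: 1912 - 5Ps = -699 + 9Ps, so Ps = 186.5.
Buyers pay Pb = 186.5 − 91 = 95.5; Q' = -699 + 9·186.5 = 979.5.
ΔCS = ½(687 + 979.5)(154 − 95.5) = 48745.125; ΔPS = ½(687 + 979.5)(186.5 − 154) = 27080.625.
Government spending = 91 × 979.5 = 89134.5.
Net change = 48745.125 + 27080.625 − 89134.5 = -13308.75. The loss equals the DWL triangle ½·91·292.5.

Net change in total surplus = -$13308.75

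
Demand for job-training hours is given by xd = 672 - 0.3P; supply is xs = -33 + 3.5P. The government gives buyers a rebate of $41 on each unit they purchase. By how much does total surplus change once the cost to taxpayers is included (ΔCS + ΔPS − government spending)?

Net change in total surplus = -35301/152

Pre-subsidy: 672 - 0.3P = -33 + 3.5P gives P* = 3525/19, x* = 23421/38.
With the rebate, buyers effectively pay Pb = Ps − 41, where Ps is the price sellers receive.
Demand in terms of Ps becomes xd = 672 − 0.3(Ps − 41) = 684.3 - 0.3Ps. Setting this equal to supply: 684.3 - 0.3Ps = -33 + 3.5Ps, so Ps = 7173/38.
Buyers pay Pb = 7173/38 − 41 = 5615/38; x' = -33 + 3.5·(7173/38) = 47703/76.
ΔCS = ½(23421/38 + 47703/76)(3525/19 − 5615/38) = 135672075/5776; ΔPS = ½(23421/38 + 47703/76)(7173/38 − 3525/19) = 11629035/5776.
Government spending = 41 × 47703/76 = 1955823/76.
Net change = 135672075/5776 + 11629035/5776 − 1955823/76 = -35301/152. The loss equals the DWL triangle ½·41·861/76.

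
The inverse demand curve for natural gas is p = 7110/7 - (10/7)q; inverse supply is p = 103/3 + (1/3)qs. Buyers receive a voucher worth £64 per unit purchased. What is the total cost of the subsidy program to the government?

Government cost = 1404992/37

Pre-subsidy: 7110/7 - (10/7)q = 103/3 + (1/3)q gives q* = 557 and p* = 220.
With the rebate, buyers effectively pay pb = ps − 64, where ps is the price sellers receive.
On the curves, pb = 7110/7 - (10/7)q and ps = 103/3 + (1/3)q; the wedge ps − pb = 64 gives 103/3 + (1/3)q − (7110/7 - (10/7)q) = 64, so q' = 21953/37.
Then pb = 7110/7 − (10/7)·(21953/37) = 6220/37 and ps = 103/3 + (1/3)·(21953/37) = 8588/37.
Government outlay = subsidy × quantity = 64 × 21953/37 = 1404992/37.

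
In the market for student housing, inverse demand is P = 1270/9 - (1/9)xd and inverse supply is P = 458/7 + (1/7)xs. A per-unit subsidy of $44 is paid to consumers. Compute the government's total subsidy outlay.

Pre-subsidy: 1270/9 - (1/9)x = 458/7 + (1/7)x gives x* = 298 and P* = 108.
With the rebate, buyers effectively pay Pb = Ps − 44, where Ps is the price sellers receive.
On the curves, Pb = 1270/9 - (1/9)x and Ps = 458/7 + (1/7)x; the wedge Ps − Pb = 44 gives 458/7 + (1/7)x − (1270/9 - (1/9)x) = 44, so x' = 471.25.
Then Pb = 1270/9 − (1/9)·471.25 = 88.75 and Ps = 458/7 + (1/7)·471.25 = 132.75.
Government outlay = subsidy × quantity = 44 × 471.25 = 20735.

Government cost = $20735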